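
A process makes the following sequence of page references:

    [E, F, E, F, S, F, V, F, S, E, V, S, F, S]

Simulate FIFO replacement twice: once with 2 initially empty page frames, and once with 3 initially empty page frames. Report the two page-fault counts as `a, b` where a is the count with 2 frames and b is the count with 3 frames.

2 frames: F F . . F . F F F F F F F . → 10 faults.
3 frames: F F . . F . F . . F . . F F → 7 faults.
7 < 10: adding a frame reduced faults, as is typical.

10, 7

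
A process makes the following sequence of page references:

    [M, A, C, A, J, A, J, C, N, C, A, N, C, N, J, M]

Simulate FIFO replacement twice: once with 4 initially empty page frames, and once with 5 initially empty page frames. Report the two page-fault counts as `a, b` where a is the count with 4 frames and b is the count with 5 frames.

4 frames: F F F . F . . . F . . . . . . F → 6 faults.
5 frames: F F F . F . . . F . . . . . . . → 5 faults.
5 < 6: adding a frame reduced faults, as is typical.

6, 5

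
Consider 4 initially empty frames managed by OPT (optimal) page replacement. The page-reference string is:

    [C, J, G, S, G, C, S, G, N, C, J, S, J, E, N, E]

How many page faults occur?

C: fault, frames [C]
J: fault, frames [C, J]
G: fault, frames [C, J, G]
S: fault, frames [C, J, G, S]
G: hit
C: hit
S: hit
G: hit
N: fault, evict G, frames [C, J, S, N]
C: hit
J: hit
S: hit
J: hit
E: fault, evict S, frames [C, J, N, E]
N: hit
E: hit
Page faults: 6.

6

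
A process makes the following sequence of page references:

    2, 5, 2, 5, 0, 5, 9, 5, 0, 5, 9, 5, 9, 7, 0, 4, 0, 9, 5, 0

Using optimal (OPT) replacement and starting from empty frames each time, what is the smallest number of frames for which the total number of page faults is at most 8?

3

f=1: 20 faults
f=2: 11 faults
f=3: 7 faults
f=4: 6 faults
f=5: 6 faults
f=6: 6 faults
Smallest f with faults ≤ 8 is 3.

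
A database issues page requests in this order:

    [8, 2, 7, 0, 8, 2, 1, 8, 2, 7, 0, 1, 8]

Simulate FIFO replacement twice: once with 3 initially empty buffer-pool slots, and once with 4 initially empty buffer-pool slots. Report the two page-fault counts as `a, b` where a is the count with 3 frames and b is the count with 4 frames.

3 frames: F F F F F F F . . F F . F → 10 faults.
4 frames: F F F F . . F F F F F F F → 11 faults.
11 > 10: adding a frame increased faults — Belady's anomaly.

10, 11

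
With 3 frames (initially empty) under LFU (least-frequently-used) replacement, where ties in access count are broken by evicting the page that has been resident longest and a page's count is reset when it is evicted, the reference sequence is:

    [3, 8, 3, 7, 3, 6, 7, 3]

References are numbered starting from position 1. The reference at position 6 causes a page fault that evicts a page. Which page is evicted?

8

pos 1: 3 → miss, frames (3)
pos 2: 8 → miss, frames (3 8)
pos 3: 3 → hit
pos 4: 7 → miss, frames (3 8 7)
pos 5: 3 → hit
pos 6: 6 → miss, evict 8, frames (3 7 6)
At position 6, page 8 is evicted.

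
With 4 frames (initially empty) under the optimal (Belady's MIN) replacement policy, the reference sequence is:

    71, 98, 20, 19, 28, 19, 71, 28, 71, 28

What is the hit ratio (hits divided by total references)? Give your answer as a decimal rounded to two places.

71 -> miss, frames (71)
98 -> miss, frames (71 98)
20 -> miss, frames (71 98 20)
19 -> miss, frames (71 98 20 19)
28 -> miss, evict 20, frames (71 98 19 28)
19 -> hit
71 -> hit
28 -> hit
71 -> hit
28 -> hit
Hits: 5 of 10 references → 5/10 = 0.5000.

0.50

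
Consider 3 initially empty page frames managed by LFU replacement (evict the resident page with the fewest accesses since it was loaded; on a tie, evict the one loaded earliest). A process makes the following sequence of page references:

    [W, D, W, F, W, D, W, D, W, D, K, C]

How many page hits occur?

W -> fault, frames [W]
D -> fault, frames [W, D]
W -> hit
F -> fault, frames [W, D, F]
W -> hit
D -> hit
W -> hit
D -> hit
W -> hit
D -> hit
K -> fault, evict F, frames [W, D, K]
C -> fault, evict K, frames [W, D, C]
Hits: 7.

7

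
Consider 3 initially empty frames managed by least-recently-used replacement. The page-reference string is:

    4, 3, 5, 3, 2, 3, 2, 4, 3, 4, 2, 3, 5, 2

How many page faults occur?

4 → miss, frames [4]
3 → miss, frames [4, 3]
5 → miss, frames [4, 3, 5]
3 → hit
2 → miss, evict 4, frames [5, 3, 2]
3 → hit
2 → hit
4 → miss, evict 5, frames [3, 2, 4]
3 → hit
4 → hit
2 → hit
3 → hit
5 → miss, evict 4, frames [2, 3, 5]
2 → hit
Page faults: 6.

6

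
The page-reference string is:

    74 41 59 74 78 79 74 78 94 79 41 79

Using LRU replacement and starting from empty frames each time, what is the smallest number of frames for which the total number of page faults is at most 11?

f=1: 12 faults
f=2: 11 faults
f=3: 8 faults
f=4: 7 faults
f=5: 7 faults
f=6: 6 faults
Smallest f with faults ≤ 11 is 2.

2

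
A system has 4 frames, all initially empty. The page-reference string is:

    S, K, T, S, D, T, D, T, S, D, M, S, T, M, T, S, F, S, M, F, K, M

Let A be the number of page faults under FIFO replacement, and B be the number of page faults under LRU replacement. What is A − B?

Under FIFO: F F F . F . . . . . F F . . . . F . . . F . → 8 faults.
Under LRU: F F F . F . . . . . F . . . . . F . . . F . → 7 faults.
A − B = 8 − 7 = 1.

1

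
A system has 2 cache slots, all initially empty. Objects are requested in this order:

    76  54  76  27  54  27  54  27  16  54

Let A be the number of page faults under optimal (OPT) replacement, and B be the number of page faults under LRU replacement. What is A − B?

Under OPT: F F . F . . . . F . → 4 faults.
Under LRU: F F . F F . . . F F → 6 faults.
A − B = 4 − 6 = -2.

-2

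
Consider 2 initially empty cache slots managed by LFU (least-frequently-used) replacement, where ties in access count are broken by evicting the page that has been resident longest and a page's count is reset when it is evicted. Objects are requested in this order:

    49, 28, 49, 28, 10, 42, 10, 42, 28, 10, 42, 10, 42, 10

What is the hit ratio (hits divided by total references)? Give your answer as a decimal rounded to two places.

49: miss, frames (49)
28: miss, frames (49 28)
49: hit
28: hit
10: miss, evict 49, frames (28 10)
42: miss, evict 10, frames (28 42)
10: miss, evict 42, frames (28 10)
42: miss, evict 10, frames (28 42)
28: hit
10: miss, evict 42, frames (28 10)
42: miss, evict 10, frames (28 42)
10: miss, evict 42, frames (28 10)
42: miss, evict 10, frames (28 42)
10: miss, evict 42, frames (28 10)
Hits: 3 of 14 references → 3/14 = 0.2143.

0.21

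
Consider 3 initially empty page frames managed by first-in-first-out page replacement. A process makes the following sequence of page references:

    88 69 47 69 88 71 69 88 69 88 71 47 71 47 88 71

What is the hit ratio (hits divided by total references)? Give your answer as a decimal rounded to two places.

88 → fault, frames (88)
69 → fault, frames (88 69)
47 → fault, frames (88 69 47)
69 → hit
88 → hit
71 → fault, evict 88, frames (69 47 71)
69 → hit
88 → fault, evict 69, frames (47 71 88)
69 → fault, evict 47, frames (71 88 69)
88 → hit
71 → hit
47 → fault, evict 71, frames (88 69 47)
71 → fault, evict 88, frames (69 47 71)
47 → hit
88 → fault, evict 69, frames (47 71 88)
71 → hit
Hits: 7 of 16 references → 7/16 = 0.4375.

0.44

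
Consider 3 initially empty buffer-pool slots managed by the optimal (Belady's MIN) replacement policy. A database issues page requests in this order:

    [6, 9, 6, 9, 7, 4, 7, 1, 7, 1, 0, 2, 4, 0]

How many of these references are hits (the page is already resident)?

6: miss, frames [6]
9: miss, frames [6, 9]
6: hit
9: hit
7: miss, frames [6, 9, 7]
4: miss, evict 9, frames [6, 7, 4]
7: hit
1: miss, evict 6, frames [7, 4, 1]
7: hit
1: hit
0: miss, evict 1, frames [7, 4, 0]
2: miss, evict 7, frames [4, 0, 2]
4: hit
0: hit
Hits: 7.

7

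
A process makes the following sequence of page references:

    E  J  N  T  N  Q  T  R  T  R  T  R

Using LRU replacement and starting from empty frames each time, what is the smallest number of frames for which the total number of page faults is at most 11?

f=1: 12 faults
f=2: 7 faults
f=3: 6 faults
f=4: 6 faults
f=5: 6 faults
f=6: 6 faults
Smallest f with faults ≤ 11 is 2.

2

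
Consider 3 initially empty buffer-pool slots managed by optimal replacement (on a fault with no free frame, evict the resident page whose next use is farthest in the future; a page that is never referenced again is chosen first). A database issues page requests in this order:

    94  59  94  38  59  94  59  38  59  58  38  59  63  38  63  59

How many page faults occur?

94 -> miss, frames {94}
59 -> miss, frames {94,59}
94 -> hit
38 -> miss, frames {94,59,38}
59 -> hit
94 -> hit
59 -> hit
38 -> hit
59 -> hit
58 -> miss, evict 94, frames {59,38,58}
38 -> hit
59 -> hit
63 -> miss, evict 58, frames {59,38,63}
38 -> hit
63 -> hit
59 -> hit
Page faults: 5.

5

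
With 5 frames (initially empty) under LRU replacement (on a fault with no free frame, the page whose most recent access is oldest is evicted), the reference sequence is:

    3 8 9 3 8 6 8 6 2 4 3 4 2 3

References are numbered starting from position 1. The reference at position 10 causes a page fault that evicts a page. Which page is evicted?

pos 1: 3 → fault, frames {3}
pos 2: 8 → fault, frames {3,8}
pos 3: 9 → fault, frames {3,8,9}
pos 4: 3 → hit
pos 5: 8 → hit
pos 6: 6 → fault, frames {9,3,8,6}
pos 7: 8 → hit
pos 8: 6 → hit
pos 9: 2 → fault, frames {9,3,8,6,2}
pos 10: 4 → fault, evict 9, frames {3,8,6,2,4}
At position 10, page 9 is evicted.

9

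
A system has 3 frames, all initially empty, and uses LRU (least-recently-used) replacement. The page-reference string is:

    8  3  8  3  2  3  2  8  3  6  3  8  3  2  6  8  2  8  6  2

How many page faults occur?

8 -> fault, frames {8}
3 -> fault, frames {8,3}
8 -> hit
3 -> hit
2 -> fault, frames {8,3,2}
3 -> hit
2 -> hit
8 -> hit
3 -> hit
6 -> fault, evict 2, frames {8,3,6}
3 -> hit
8 -> hit
3 -> hit
2 -> fault, evict 6, frames {8,3,2}
6 -> fault, evict 8, frames {3,2,6}
8 -> fault, evict 3, frames {2,6,8}
2 -> hit
8 -> hit
6 -> hit
2 -> hit
Page faults: 7.

7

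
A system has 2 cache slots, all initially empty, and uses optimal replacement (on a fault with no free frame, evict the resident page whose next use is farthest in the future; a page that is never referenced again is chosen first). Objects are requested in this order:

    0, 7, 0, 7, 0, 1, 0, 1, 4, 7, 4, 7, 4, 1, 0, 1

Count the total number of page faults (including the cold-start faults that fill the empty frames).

0 → fault, frames {0}
7 → fault, frames {0,7}
0 → hit
7 → hit
0 → hit
1 → fault, evict 7, frames {0,1}
0 → hit
1 → hit
4 → fault, evict 0, frames {1,4}
7 → fault, evict 1, frames {4,7}
4 → hit
7 → hit
4 → hit
1 → fault, evict 7, frames {4,1}
0 → fault, evict 4, frames {1,0}
1 → hit
Page faults: 7.

7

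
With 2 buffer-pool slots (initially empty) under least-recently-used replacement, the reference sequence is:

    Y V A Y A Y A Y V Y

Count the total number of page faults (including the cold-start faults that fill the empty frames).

5

Y: miss, frames [Y]
V: miss, frames [Y, V]
A: miss, evict Y, frames [V, A]
Y: miss, evict V, frames [A, Y]
A: hit
Y: hit
A: hit
Y: hit
V: miss, evict A, frames [Y, V]
Y: hit
Page faults: 5.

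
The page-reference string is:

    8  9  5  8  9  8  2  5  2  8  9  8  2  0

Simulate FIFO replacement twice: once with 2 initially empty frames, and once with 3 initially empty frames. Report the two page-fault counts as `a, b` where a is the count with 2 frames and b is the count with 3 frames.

11, 7

2 frames: F F F F F . F F . F F . F F → 11 faults.
3 frames: F F F . . . F . . F F . . F → 7 faults.
7 < 11: adding a frame reduced faults, as is typical.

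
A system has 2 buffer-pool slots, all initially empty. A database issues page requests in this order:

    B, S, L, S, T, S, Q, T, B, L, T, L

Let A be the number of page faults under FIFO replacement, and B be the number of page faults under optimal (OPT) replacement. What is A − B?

Under FIFO: F F F . F F F F F F F . → 10 faults.
Under OPT: F F F . F . F . F F . . → 7 faults.
A − B = 10 − 7 = 3.

3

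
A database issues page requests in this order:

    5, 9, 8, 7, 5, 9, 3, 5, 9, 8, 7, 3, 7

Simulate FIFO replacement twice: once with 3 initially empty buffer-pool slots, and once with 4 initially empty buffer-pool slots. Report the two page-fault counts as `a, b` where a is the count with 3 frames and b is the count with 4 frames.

3 frames: F F F F F F F . . F F . . → 9 faults.
4 frames: F F F F . . F F F F F F . → 10 faults.
10 > 9: adding a frame increased faults — Belady's anomaly.

9, 10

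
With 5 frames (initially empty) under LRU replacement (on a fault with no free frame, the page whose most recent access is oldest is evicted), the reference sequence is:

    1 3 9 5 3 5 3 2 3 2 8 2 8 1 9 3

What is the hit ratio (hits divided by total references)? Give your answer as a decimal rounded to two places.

0.50

1 → fault, frames (1)
3 → fault, frames (1 3)
9 → fault, frames (1 3 9)
5 → fault, frames (1 3 9 5)
3 → hit
5 → hit
3 → hit
2 → fault, frames (1 9 5 3 2)
3 → hit
2 → hit
8 → fault, evict 1, frames (9 5 3 2 8)
2 → hit
8 → hit
1 → fault, evict 9, frames (5 3 2 8 1)
9 → fault, evict 5, frames (3 2 8 1 9)
3 → hit
Hits: 8 of 16 references → 8/16 = 0.5000.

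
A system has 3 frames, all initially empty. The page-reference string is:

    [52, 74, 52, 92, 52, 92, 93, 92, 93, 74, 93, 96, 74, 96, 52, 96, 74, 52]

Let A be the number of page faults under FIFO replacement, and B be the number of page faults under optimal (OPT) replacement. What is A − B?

Under FIFO: F F . F . . F . . . . F F . F . . . → 7 faults.
Under OPT: F F . F . . F . . . . F . . F . . . → 6 faults.
A − B = 7 − 6 = 1.

1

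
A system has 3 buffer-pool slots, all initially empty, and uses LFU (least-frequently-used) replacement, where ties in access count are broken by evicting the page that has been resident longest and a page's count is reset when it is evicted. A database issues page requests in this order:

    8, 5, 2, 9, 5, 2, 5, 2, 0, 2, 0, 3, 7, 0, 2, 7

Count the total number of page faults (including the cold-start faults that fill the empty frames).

8: fault, frames {8}
5: fault, frames {8,5}
2: fault, frames {8,5,2}
9: fault, evict 8, frames {5,2,9}
5: hit
2: hit
5: hit
2: hit
0: fault, evict 9, frames {5,2,0}
2: hit
0: hit
3: fault, evict 0, frames {5,2,3}
7: fault, evict 3, frames {5,2,7}
0: fault, evict 7, frames {5,2,0}
2: hit
7: fault, evict 0, frames {5,2,7}
Page faults: 9.

9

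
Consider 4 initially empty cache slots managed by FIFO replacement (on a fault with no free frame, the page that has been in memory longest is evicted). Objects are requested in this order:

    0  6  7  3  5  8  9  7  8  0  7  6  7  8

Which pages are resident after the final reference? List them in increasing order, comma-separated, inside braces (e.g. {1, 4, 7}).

{0, 6, 7, 8}

0: fault, frames {0}
6: fault, frames {0,6}
7: fault, frames {0,6,7}
3: fault, frames {0,6,7,3}
5: fault, evict 0, frames {6,7,3,5}
8: fault, evict 6, frames {7,3,5,8}
9: fault, evict 7, frames {3,5,8,9}
7: fault, evict 3, frames {5,8,9,7}
8: hit
0: fault, evict 5, frames {8,9,7,0}
7: hit
6: fault, evict 8, frames {9,7,0,6}
7: hit
8: fault, evict 9, frames {7,0,6,8}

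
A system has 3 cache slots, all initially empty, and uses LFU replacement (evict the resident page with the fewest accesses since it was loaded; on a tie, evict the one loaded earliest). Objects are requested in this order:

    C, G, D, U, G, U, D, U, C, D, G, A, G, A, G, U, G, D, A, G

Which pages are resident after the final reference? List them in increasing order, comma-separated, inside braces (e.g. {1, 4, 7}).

{D, G, U}

C -> fault, frames (C)
G -> fault, frames (C G)
D -> fault, frames (C G D)
U -> fault, evict C, frames (G D U)
G -> hit
U -> hit
D -> hit
U -> hit
C -> fault, evict G, frames (D U C)
D -> hit
G -> fault, evict C, frames (D U G)
A -> fault, evict G, frames (D U A)
G -> fault, evict A, frames (D U G)
A -> fault, evict G, frames (D U A)
G -> fault, evict A, frames (D U G)
U -> hit
G -> hit
D -> hit
A -> fault, evict G, frames (D U A)
G -> fault, evict A, frames (D U G)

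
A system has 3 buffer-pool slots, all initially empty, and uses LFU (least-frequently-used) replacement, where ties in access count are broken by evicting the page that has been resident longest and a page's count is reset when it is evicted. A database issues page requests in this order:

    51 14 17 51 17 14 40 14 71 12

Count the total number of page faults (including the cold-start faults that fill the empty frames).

6

51: fault, frames [51]
14: fault, frames [51, 14]
17: fault, frames [51, 14, 17]
51: hit
17: hit
14: hit
40: fault, evict 51, frames [14, 17, 40]
14: hit
71: fault, evict 40, frames [14, 17, 71]
12: fault, evict 71, frames [14, 17, 12]
Page faults: 6.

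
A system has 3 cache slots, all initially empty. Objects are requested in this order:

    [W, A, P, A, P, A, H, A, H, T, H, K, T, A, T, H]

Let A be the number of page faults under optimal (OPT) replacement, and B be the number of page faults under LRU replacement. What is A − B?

-1

Under OPT: F F F . . . F . . F . F . . . F → 7 faults.
Under LRU: F F F . . . F . . F . F . F . F → 8 faults.
A − B = 7 − 8 = -1.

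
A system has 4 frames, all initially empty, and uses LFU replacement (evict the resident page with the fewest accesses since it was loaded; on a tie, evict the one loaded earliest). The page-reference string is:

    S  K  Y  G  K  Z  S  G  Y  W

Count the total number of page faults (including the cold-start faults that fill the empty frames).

8

S: fault, frames [S]
K: fault, frames [S, K]
Y: fault, frames [S, K, Y]
G: fault, frames [S, K, Y, G]
K: hit
Z: fault, evict S, frames [K, Y, G, Z]
S: fault, evict Y, frames [K, G, Z, S]
G: hit
Y: fault, evict Z, frames [K, G, S, Y]
W: fault, evict S, frames [K, G, Y, W]
Page faults: 8.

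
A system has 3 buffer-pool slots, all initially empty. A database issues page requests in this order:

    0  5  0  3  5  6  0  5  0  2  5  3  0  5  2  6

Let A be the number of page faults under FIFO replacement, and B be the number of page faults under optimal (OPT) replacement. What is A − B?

Under FIFO: F F . F . F F F . F . F F F F F → 12 faults.
Under OPT: F F . F . F . . . F . F . . F F → 8 faults.
A − B = 12 − 8 = 4.

4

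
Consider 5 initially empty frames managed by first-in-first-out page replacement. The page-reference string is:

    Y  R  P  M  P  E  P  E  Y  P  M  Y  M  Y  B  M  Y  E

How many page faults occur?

Y -> miss, frames {Y}
R -> miss, frames {Y,R}
P -> miss, frames {Y,R,P}
M -> miss, frames {Y,R,P,M}
P -> hit
E -> miss, frames {Y,R,P,M,E}
P -> hit
E -> hit
Y -> hit
P -> hit
M -> hit
Y -> hit
M -> hit
Y -> hit
B -> miss, evict Y, frames {R,P,M,E,B}
M -> hit
Y -> miss, evict R, frames {P,M,E,B,Y}
E -> hit
Page faults: 7.

7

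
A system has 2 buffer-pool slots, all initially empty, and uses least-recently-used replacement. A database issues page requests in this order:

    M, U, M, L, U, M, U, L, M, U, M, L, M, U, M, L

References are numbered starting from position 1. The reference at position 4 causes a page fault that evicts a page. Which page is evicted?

pos 1: M → fault, frames {M}
pos 2: U → fault, frames {M,U}
pos 3: M → hit
pos 4: L → fault, evict U, frames {M,L}
At position 4, page U is evicted.

U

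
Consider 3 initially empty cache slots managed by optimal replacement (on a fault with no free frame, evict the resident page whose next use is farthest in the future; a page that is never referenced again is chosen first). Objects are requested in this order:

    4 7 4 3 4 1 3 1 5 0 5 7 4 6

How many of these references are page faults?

4 → miss, frames [4]
7 → miss, frames [4, 7]
4 → hit
3 → miss, frames [4, 7, 3]
4 → hit
1 → miss, evict 4, frames [7, 3, 1]
3 → hit
1 → hit
5 → miss, evict 1, frames [7, 3, 5]
0 → miss, evict 3, frames [7, 5, 0]
5 → hit
7 → hit
4 → miss, evict 0, frames [7, 5, 4]
6 → miss, evict 4, frames [7, 5, 6]
Page faults: 8.

8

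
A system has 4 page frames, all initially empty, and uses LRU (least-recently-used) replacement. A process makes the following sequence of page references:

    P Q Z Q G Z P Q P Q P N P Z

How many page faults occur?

P → fault, frames (P)
Q → fault, frames (P Q)
Z → fault, frames (P Q Z)
Q → hit
G → fault, frames (P Z Q G)
Z → hit
P → hit
Q → hit
P → hit
Q → hit
P → hit
N → fault, evict G, frames (Z Q P N)
P → hit
Z → hit
Page faults: 5.

5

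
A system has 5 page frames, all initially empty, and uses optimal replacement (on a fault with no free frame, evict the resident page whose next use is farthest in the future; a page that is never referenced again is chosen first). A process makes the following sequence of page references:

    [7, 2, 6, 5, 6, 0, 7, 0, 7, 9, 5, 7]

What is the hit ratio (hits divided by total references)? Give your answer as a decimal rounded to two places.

7 -> miss, frames (7)
2 -> miss, frames (7 2)
6 -> miss, frames (7 2 6)
5 -> miss, frames (7 2 6 5)
6 -> hit
0 -> miss, frames (7 2 6 5 0)
7 -> hit
0 -> hit
7 -> hit
9 -> miss, evict 0, frames (7 2 6 5 9)
5 -> hit
7 -> hit
Hits: 6 of 12 references → 6/12 = 0.5000.

0.50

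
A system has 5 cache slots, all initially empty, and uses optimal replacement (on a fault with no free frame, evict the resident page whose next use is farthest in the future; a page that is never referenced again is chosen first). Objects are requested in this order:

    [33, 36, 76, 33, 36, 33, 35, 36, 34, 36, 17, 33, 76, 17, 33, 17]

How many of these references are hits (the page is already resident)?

10

33 → miss, frames {33}
36 → miss, frames {33,36}
76 → miss, frames {33,36,76}
33 → hit
36 → hit
33 → hit
35 → miss, frames {33,36,76,35}
36 → hit
34 → miss, frames {33,36,76,35,34}
36 → hit
17 → miss, evict 34, frames {33,36,76,35,17}
33 → hit
76 → hit
17 → hit
33 → hit
17 → hit
Hits: 10.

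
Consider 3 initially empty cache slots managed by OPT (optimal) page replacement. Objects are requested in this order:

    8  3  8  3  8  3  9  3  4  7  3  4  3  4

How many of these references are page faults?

8 → miss, frames (8)
3 → miss, frames (8 3)
8 → hit
3 → hit
8 → hit
3 → hit
9 → miss, frames (8 3 9)
3 → hit
4 → miss, evict 9, frames (8 3 4)
7 → miss, evict 8, frames (3 4 7)
3 → hit
4 → hit
3 → hit
4 → hit
Page faults: 5.

5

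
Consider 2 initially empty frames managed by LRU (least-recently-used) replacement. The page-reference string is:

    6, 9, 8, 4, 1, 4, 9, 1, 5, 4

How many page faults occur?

9

6 -> fault, frames [6]
9 -> fault, frames [6, 9]
8 -> fault, evict 6, frames [9, 8]
4 -> fault, evict 9, frames [8, 4]
1 -> fault, evict 8, frames [4, 1]
4 -> hit
9 -> fault, evict 1, frames [4, 9]
1 -> fault, evict 4, frames [9, 1]
5 -> fault, evict 9, frames [1, 5]
4 -> fault, evict 1, frames [5, 4]
Page faults: 9.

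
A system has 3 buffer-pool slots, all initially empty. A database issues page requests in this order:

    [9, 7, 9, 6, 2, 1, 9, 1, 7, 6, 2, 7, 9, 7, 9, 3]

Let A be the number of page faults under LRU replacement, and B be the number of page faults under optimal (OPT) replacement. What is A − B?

Under LRU: F F . F F F F . F F F . F . . F → 11 faults.
Under OPT: F F . F F F . . . F F . . . . F → 8 faults.
A − B = 11 − 8 = 3.

3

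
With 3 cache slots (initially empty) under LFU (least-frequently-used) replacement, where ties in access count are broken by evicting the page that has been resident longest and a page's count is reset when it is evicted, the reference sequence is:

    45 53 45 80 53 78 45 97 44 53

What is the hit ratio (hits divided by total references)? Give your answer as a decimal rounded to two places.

45 → miss, frames [45]
53 → miss, frames [45, 53]
45 → hit
80 → miss, frames [45, 53, 80]
53 → hit
78 → miss, evict 80, frames [45, 53, 78]
45 → hit
97 → miss, evict 78, frames [45, 53, 97]
44 → miss, evict 97, frames [45, 53, 44]
53 → hit
Hits: 4 of 10 references → 4/10 = 0.4000.

0.40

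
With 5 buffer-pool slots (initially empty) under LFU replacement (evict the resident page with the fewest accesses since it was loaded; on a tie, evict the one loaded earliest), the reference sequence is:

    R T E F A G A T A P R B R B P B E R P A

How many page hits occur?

10

R -> miss, frames {R}
T -> miss, frames {R,T}
E -> miss, frames {R,T,E}
F -> miss, frames {R,T,E,F}
A -> miss, frames {R,T,E,F,A}
G -> miss, evict R, frames {T,E,F,A,G}
A -> hit
T -> hit
A -> hit
P -> miss, evict E, frames {T,F,A,G,P}
R -> miss, evict F, frames {T,A,G,P,R}
B -> miss, evict G, frames {T,A,P,R,B}
R -> hit
B -> hit
P -> hit
B -> hit
E -> miss, evict T, frames {A,P,R,B,E}
R -> hit
P -> hit
A -> hit
Hits: 10.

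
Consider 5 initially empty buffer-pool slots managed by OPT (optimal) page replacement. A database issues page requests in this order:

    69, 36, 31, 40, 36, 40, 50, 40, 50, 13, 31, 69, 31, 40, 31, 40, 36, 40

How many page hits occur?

12

69: miss, frames {69}
36: miss, frames {69,36}
31: miss, frames {69,36,31}
40: miss, frames {69,36,31,40}
36: hit
40: hit
50: miss, frames {69,36,31,40,50}
40: hit
50: hit
13: miss, evict 50, frames {69,36,31,40,13}
31: hit
69: hit
31: hit
40: hit
31: hit
40: hit
36: hit
40: hit
Hits: 12.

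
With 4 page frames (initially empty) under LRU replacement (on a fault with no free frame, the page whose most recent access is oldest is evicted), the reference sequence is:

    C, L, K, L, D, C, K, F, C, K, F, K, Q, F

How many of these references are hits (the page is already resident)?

8

C: fault, frames {C}
L: fault, frames {C,L}
K: fault, frames {C,L,K}
L: hit
D: fault, frames {C,K,L,D}
C: hit
K: hit
F: fault, evict L, frames {D,C,K,F}
C: hit
K: hit
F: hit
K: hit
Q: fault, evict D, frames {C,F,K,Q}
F: hit
Hits: 8.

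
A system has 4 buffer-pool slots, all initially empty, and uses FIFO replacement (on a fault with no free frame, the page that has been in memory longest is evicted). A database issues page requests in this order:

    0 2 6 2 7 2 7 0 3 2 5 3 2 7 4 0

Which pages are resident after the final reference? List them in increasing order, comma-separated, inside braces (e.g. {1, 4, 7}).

{0, 2, 4, 5}

0 → miss, frames [0]
2 → miss, frames [0, 2]
6 → miss, frames [0, 2, 6]
2 → hit
7 → miss, frames [0, 2, 6, 7]
2 → hit
7 → hit
0 → hit
3 → miss, evict 0, frames [2, 6, 7, 3]
2 → hit
5 → miss, evict 2, frames [6, 7, 3, 5]
3 → hit
2 → miss, evict 6, frames [7, 3, 5, 2]
7 → hit
4 → miss, evict 7, frames [3, 5, 2, 4]
0 → miss, evict 3, frames [5, 2, 4, 0]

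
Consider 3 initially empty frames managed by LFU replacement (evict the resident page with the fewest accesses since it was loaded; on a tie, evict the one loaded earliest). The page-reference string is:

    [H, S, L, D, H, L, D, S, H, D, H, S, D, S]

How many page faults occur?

8

H: fault, frames {H}
S: fault, frames {H,S}
L: fault, frames {H,S,L}
D: fault, evict H, frames {S,L,D}
H: fault, evict S, frames {L,D,H}
L: hit
D: hit
S: fault, evict H, frames {L,D,S}
H: fault, evict S, frames {L,D,H}
D: hit
H: hit
S: fault, evict L, frames {D,H,S}
D: hit
S: hit
Page faults: 8.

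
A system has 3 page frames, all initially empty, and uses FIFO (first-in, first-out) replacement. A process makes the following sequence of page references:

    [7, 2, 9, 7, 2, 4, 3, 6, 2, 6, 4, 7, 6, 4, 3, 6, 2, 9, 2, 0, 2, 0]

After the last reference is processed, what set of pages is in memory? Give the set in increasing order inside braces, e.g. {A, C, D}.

{0, 2, 9}

7: fault, frames (7)
2: fault, frames (7 2)
9: fault, frames (7 2 9)
7: hit
2: hit
4: fault, evict 7, frames (2 9 4)
3: fault, evict 2, frames (9 4 3)
6: fault, evict 9, frames (4 3 6)
2: fault, evict 4, frames (3 6 2)
6: hit
4: fault, evict 3, frames (6 2 4)
7: fault, evict 6, frames (2 4 7)
6: fault, evict 2, frames (4 7 6)
4: hit
3: fault, evict 4, frames (7 6 3)
6: hit
2: fault, evict 7, frames (6 3 2)
9: fault, evict 6, frames (3 2 9)
2: hit
0: fault, evict 3, frames (2 9 0)
2: hit
0: hit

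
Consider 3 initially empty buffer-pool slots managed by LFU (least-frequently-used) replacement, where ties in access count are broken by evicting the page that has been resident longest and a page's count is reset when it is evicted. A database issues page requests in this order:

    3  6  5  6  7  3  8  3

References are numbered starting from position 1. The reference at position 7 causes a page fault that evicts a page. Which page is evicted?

pos 1: 3: fault, frames (3)
pos 2: 6: fault, frames (3 6)
pos 3: 5: fault, frames (3 6 5)
pos 4: 6: hit
pos 5: 7: fault, evict 3, frames (6 5 7)
pos 6: 3: fault, evict 5, frames (6 7 3)
pos 7: 8: fault, evict 7, frames (6 3 8)
At position 7, page 7 is evicted.

7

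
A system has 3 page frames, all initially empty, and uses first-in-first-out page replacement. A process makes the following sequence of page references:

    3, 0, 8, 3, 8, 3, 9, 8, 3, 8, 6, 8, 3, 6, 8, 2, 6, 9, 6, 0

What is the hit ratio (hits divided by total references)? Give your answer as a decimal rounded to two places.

0.45

3 → miss, frames [3]
0 → miss, frames [3, 0]
8 → miss, frames [3, 0, 8]
3 → hit
8 → hit
3 → hit
9 → miss, evict 3, frames [0, 8, 9]
8 → hit
3 → miss, evict 0, frames [8, 9, 3]
8 → hit
6 → miss, evict 8, frames [9, 3, 6]
8 → miss, evict 9, frames [3, 6, 8]
3 → hit
6 → hit
8 → hit
2 → miss, evict 3, frames [6, 8, 2]
6 → hit
9 → miss, evict 6, frames [8, 2, 9]
6 → miss, evict 8, frames [2, 9, 6]
0 → miss, evict 2, frames [9, 6, 0]
Hits: 9 of 20 references → 9/20 = 0.4500.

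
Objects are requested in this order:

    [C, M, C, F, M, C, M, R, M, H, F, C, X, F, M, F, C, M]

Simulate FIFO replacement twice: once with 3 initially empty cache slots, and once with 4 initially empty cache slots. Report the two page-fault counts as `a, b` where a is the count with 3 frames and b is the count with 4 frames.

10, 9

3 frames: F F . F . . . F . F . F F F F . F . → 10 faults.
4 frames: F F . F . . . F . F . F F F F . . . → 9 faults.
9 < 10: adding a frame reduced faults, as is typical.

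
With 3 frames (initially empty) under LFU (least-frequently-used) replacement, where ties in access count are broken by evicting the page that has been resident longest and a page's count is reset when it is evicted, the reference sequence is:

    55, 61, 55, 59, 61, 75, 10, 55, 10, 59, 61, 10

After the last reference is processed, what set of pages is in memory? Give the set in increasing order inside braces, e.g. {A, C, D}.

55: fault, frames (55)
61: fault, frames (55 61)
55: hit
59: fault, frames (55 61 59)
61: hit
75: fault, evict 59, frames (55 61 75)
10: fault, evict 75, frames (55 61 10)
55: hit
10: hit
59: fault, evict 61, frames (55 10 59)
61: fault, evict 59, frames (55 10 61)
10: hit

{10, 55, 61}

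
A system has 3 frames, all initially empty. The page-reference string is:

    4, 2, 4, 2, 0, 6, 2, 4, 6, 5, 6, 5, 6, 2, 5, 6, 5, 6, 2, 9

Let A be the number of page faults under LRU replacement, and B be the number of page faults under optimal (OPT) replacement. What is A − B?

Under LRU: F F . . F F . F . F . . . F . . . . . F → 8 faults.
Under OPT: F F . . F F . . . F . . . . . . . . . F → 6 faults.
A − B = 8 − 6 = 2.

2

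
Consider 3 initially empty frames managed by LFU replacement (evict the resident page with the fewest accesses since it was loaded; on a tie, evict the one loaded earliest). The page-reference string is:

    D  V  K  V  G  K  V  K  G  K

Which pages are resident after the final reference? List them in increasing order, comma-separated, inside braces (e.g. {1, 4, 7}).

D -> fault, frames (D)
V -> fault, frames (D V)
K -> fault, frames (D V K)
V -> hit
G -> fault, evict D, frames (V K G)
K -> hit
V -> hit
K -> hit
G -> hit
K -> hit

{G, K, V}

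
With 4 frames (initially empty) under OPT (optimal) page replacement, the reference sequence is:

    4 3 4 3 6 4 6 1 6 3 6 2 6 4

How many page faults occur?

4: fault, frames (4)
3: fault, frames (4 3)
4: hit
3: hit
6: fault, frames (4 3 6)
4: hit
6: hit
1: fault, frames (4 3 6 1)
6: hit
3: hit
6: hit
2: fault, evict 1, frames (4 3 6 2)
6: hit
4: hit
Page faults: 5.

5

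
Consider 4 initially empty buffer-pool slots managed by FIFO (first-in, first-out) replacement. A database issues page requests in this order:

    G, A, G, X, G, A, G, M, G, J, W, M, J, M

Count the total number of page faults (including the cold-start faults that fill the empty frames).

G → miss, frames (G)
A → miss, frames (G A)
G → hit
X → miss, frames (G A X)
G → hit
A → hit
G → hit
M → miss, frames (G A X M)
G → hit
J → miss, evict G, frames (A X M J)
W → miss, evict A, frames (X M J W)
M → hit
J → hit
M → hit
Page faults: 6.

6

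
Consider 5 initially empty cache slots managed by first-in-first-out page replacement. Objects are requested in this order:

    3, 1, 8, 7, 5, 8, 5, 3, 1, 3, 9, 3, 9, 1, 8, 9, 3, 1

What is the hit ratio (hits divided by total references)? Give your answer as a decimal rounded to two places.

3 -> miss, frames (3)
1 -> miss, frames (3 1)
8 -> miss, frames (3 1 8)
7 -> miss, frames (3 1 8 7)
5 -> miss, frames (3 1 8 7 5)
8 -> hit
5 -> hit
3 -> hit
1 -> hit
3 -> hit
9 -> miss, evict 3, frames (1 8 7 5 9)
3 -> miss, evict 1, frames (8 7 5 9 3)
9 -> hit
1 -> miss, evict 8, frames (7 5 9 3 1)
8 -> miss, evict 7, frames (5 9 3 1 8)
9 -> hit
3 -> hit
1 -> hit
Hits: 9 of 18 references → 9/18 = 0.5000.

0.50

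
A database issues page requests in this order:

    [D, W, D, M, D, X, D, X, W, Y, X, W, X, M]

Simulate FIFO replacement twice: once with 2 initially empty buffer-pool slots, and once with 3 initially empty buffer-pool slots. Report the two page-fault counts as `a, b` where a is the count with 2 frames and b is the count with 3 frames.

2 frames: F F . F F F . . F F F F . F → 10 faults.
3 frames: F F . F . F F . F F F . . F → 9 faults.
9 < 10: adding a frame reduced faults, as is typical.

10, 9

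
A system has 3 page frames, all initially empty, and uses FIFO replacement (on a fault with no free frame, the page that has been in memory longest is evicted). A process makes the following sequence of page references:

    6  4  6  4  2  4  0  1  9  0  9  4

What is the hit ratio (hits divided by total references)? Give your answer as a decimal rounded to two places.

0.42

6 -> fault, frames (6)
4 -> fault, frames (6 4)
6 -> hit
4 -> hit
2 -> fault, frames (6 4 2)
4 -> hit
0 -> fault, evict 6, frames (4 2 0)
1 -> fault, evict 4, frames (2 0 1)
9 -> fault, evict 2, frames (0 1 9)
0 -> hit
9 -> hit
4 -> fault, evict 0, frames (1 9 4)
Hits: 5 of 12 references → 5/12 = 0.4167.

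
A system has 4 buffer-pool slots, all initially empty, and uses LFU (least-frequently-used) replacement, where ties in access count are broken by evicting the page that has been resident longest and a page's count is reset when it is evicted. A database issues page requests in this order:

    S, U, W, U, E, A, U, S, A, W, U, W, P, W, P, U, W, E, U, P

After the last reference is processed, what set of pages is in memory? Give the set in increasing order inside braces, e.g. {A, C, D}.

S -> fault, frames {S}
U -> fault, frames {S,U}
W -> fault, frames {S,U,W}
U -> hit
E -> fault, frames {S,U,W,E}
A -> fault, evict S, frames {U,W,E,A}
U -> hit
S -> fault, evict W, frames {U,E,A,S}
A -> hit
W -> fault, evict E, frames {U,A,S,W}
U -> hit
W -> hit
P -> fault, evict S, frames {U,A,W,P}
W -> hit
P -> hit
U -> hit
W -> hit
E -> fault, evict A, frames {U,W,P,E}
U -> hit
P -> hit

{E, P, U, W}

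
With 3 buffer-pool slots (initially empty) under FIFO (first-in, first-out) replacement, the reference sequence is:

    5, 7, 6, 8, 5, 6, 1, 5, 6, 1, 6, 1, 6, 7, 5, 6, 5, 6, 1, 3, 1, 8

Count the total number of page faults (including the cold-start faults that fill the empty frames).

12

5 -> miss, frames [5]
7 -> miss, frames [5, 7]
6 -> miss, frames [5, 7, 6]
8 -> miss, evict 5, frames [7, 6, 8]
5 -> miss, evict 7, frames [6, 8, 5]
6 -> hit
1 -> miss, evict 6, frames [8, 5, 1]
5 -> hit
6 -> miss, evict 8, frames [5, 1, 6]
1 -> hit
6 -> hit
1 -> hit
6 -> hit
7 -> miss, evict 5, frames [1, 6, 7]
5 -> miss, evict 1, frames [6, 7, 5]
6 -> hit
5 -> hit
6 -> hit
1 -> miss, evict 6, frames [7, 5, 1]
3 -> miss, evict 7, frames [5, 1, 3]
1 -> hit
8 -> miss, evict 5, frames [1, 3, 8]
Page faults: 12.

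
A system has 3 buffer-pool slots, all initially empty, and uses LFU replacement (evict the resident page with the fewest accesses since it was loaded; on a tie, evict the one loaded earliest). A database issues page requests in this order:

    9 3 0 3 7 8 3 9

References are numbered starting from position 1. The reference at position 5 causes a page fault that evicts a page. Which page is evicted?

9

pos 1: 9 -> fault, frames (9)
pos 2: 3 -> fault, frames (9 3)
pos 3: 0 -> fault, frames (9 3 0)
pos 4: 3 -> hit
pos 5: 7 -> fault, evict 9, frames (3 0 7)
At position 5, page 9 is evicted.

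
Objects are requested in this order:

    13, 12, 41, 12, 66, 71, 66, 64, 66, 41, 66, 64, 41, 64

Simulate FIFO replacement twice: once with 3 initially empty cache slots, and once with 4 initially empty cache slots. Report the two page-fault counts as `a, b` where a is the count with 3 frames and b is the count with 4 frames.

3 frames: F F F . F F . F . F F . . . → 8 faults.
4 frames: F F F . F F . F . . . . . . → 6 faults.
6 < 8: adding a frame reduced faults, as is typical.

8, 6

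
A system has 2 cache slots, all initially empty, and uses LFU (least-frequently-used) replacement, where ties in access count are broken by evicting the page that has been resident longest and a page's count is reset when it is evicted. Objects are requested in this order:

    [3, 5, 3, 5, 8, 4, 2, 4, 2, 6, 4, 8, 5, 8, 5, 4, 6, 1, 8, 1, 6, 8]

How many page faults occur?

3 → fault, frames (3)
5 → fault, frames (3 5)
3 → hit
5 → hit
8 → fault, evict 3, frames (5 8)
4 → fault, evict 8, frames (5 4)
2 → fault, evict 4, frames (5 2)
4 → fault, evict 2, frames (5 4)
2 → fault, evict 4, frames (5 2)
6 → fault, evict 2, frames (5 6)
4 → fault, evict 6, frames (5 4)
8 → fault, evict 4, frames (5 8)
5 → hit
8 → hit
5 → hit
4 → fault, evict 8, frames (5 4)
6 → fault, evict 4, frames (5 6)
1 → fault, evict 6, frames (5 1)
8 → fault, evict 1, frames (5 8)
1 → fault, evict 8, frames (5 1)
6 → fault, evict 1, frames (5 6)
8 → fault, evict 6, frames (5 8)
Page faults: 17.

17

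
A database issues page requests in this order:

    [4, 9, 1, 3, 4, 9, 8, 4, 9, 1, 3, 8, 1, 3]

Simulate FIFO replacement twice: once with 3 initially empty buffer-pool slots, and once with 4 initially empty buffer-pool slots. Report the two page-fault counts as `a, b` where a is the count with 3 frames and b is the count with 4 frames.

9, 10

3 frames: F F F F F F F . . F F . . . → 9 faults.
4 frames: F F F F . . F F F F F F . . → 10 faults.
10 > 9: adding a frame increased faults — Belady's anomaly.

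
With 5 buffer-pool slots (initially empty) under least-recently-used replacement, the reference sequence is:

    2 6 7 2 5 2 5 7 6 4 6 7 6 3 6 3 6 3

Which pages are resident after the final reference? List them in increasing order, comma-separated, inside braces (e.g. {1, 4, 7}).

{3, 4, 5, 6, 7}

2: miss, frames (2)
6: miss, frames (2 6)
7: miss, frames (2 6 7)
2: hit
5: miss, frames (6 7 2 5)
2: hit
5: hit
7: hit
6: hit
4: miss, frames (2 5 7 6 4)
6: hit
7: hit
6: hit
3: miss, evict 2, frames (5 4 7 6 3)
6: hit
3: hit
6: hit
3: hit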